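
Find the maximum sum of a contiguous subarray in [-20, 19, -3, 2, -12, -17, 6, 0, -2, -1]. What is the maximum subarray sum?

Using Kadane's algorithm on [-20, 19, -3, 2, -12, -17, 6, 0, -2, -1]:

Scanning through the array:
Position 1 (value 19): max_ending_here = 19, max_so_far = 19
Position 2 (value -3): max_ending_here = 16, max_so_far = 19
Position 3 (value 2): max_ending_here = 18, max_so_far = 19
Position 4 (value -12): max_ending_here = 6, max_so_far = 19
Position 5 (value -17): max_ending_here = -11, max_so_far = 19
Position 6 (value 6): max_ending_here = 6, max_so_far = 19
Position 7 (value 0): max_ending_here = 6, max_so_far = 19
Position 8 (value -2): max_ending_here = 4, max_so_far = 19
Position 9 (value -1): max_ending_here = 3, max_so_far = 19

Maximum subarray: [19]
Maximum sum: 19

The maximum subarray is [19] with sum 19. This subarray runs from index 1 to index 1.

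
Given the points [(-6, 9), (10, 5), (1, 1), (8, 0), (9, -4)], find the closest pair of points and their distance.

Computing all pairwise distances among 5 points:

d((-6, 9), (10, 5)) = 16.4924
d((-6, 9), (1, 1)) = 10.6301
d((-6, 9), (8, 0)) = 16.6433
d((-6, 9), (9, -4)) = 19.8494
d((10, 5), (1, 1)) = 9.8489
d((10, 5), (8, 0)) = 5.3852
d((10, 5), (9, -4)) = 9.0554
d((1, 1), (8, 0)) = 7.0711
d((1, 1), (9, -4)) = 9.434
d((8, 0), (9, -4)) = 4.1231 <-- minimum

Closest pair: (8, 0) and (9, -4) with distance 4.1231

The closest pair is (8, 0) and (9, -4) with Euclidean distance 4.1231. For 5 points, brute-force pairwise comparison is shown above. For large n, the divide-and-conquer algorithm (sort by x, recurse on halves, check the dividing strip) achieves O(n log n).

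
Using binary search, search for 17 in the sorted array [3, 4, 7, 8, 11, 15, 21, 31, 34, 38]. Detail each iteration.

Binary search for 17 in [3, 4, 7, 8, 11, 15, 21, 31, 34, 38]:

lo=0, hi=9, mid=4, arr[mid]=11 -> 11 < 17, search right half
lo=5, hi=9, mid=7, arr[mid]=31 -> 31 > 17, search left half
lo=5, hi=6, mid=5, arr[mid]=15 -> 15 < 17, search right half
lo=6, hi=6, mid=6, arr[mid]=21 -> 21 > 17, search left half
lo=6 > hi=5, target 17 not found

Binary search determines that 17 is not in the array after 4 comparisons. The search space was exhausted without finding the target.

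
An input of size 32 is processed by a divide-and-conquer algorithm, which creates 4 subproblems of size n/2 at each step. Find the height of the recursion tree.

For divide and conquer with division factor 2:

Problem sizes at each level:
Level 0: 32
Level 1: 16
Level 2: 8
Level 3: 4
Level 4: 2
Level 5: 1

The root is level 0 and the size-1 base case is level 5 (the tree spans levels 0 through 5, i.e. 6 levels counting the root), so the depth is the number of divisions: log_2(32) = 5

The recursion tree depth is log_2(32) = 5. At each level, the problem size is divided by 2, so it takes 5 divisions to reduce to a base case of size 1. The algorithm makes 4 recursive calls at each level.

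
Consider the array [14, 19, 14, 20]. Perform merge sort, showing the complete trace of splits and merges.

Merge sort trace:

Split: [14, 19, 14, 20] -> [14, 19] and [14, 20]
  Split: [14, 19] -> [14] and [19]
  Merge: [14] + [19] -> [14, 19]
  Split: [14, 20] -> [14] and [20]
  Merge: [14] + [20] -> [14, 20]
Merge: [14, 19] + [14, 20] -> [14, 14, 19, 20]

Final sorted array: [14, 14, 19, 20]

The merge sort proceeds by recursively splitting the array and merging sorted halves.
After all merges, the sorted array is [14, 14, 19, 20].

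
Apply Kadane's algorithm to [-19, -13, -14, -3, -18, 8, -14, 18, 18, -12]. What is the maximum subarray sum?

Using Kadane's algorithm on [-19, -13, -14, -3, -18, 8, -14, 18, 18, -12]:

Scanning through the array:
Position 1 (value -13): max_ending_here = -13, max_so_far = -13
Position 2 (value -14): max_ending_here = -14, max_so_far = -13
Position 3 (value -3): max_ending_here = -3, max_so_far = -3
Position 4 (value -18): max_ending_here = -18, max_so_far = -3
Position 5 (value 8): max_ending_here = 8, max_so_far = 8
Position 6 (value -14): max_ending_here = -6, max_so_far = 8
Position 7 (value 18): max_ending_here = 18, max_so_far = 18
Position 8 (value 18): max_ending_here = 36, max_so_far = 36
Position 9 (value -12): max_ending_here = 24, max_so_far = 36

Maximum subarray: [18, 18]
Maximum sum: 36

The maximum subarray is [18, 18] with sum 36. This subarray runs from index 7 to index 8.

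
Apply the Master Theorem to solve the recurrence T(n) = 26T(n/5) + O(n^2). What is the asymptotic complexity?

Master Theorem for T(n) = 26T(n/5) + O(n^2):

a = 26, b = 5, c = 2
log_b(a) = log_5(26) = 2.0244

Case 1: c = 2 < log_5(26) = 2.0244
T(n) = O(n^(log_5 26))

For T(n) = 26T(n/5) + O(n^2): log_5(26) = 2.0244. This is Case 1 of the Master Theorem (c < log_b(a), work dominated by leaves), giving O(n^(log_5 26)).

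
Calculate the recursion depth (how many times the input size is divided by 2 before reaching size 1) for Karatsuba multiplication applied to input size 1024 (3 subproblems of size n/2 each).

For divide and conquer with division factor 2:

Problem sizes at each level:
Level 0: 1024
Level 1: 512
Level 2: 256
Level 3: 128
Level 4: 64
Level 5: 32
Level 6: 16
Level 7: 8
Level 8: 4
Level 9: 2
Level 10: 1

The root is level 0 and the size-1 base case is level 10 (the tree spans levels 0 through 10, i.e. 11 levels counting the root), so the depth is the number of divisions: log_2(1024) = 10

The recursion tree depth is log_2(1024) = 10. At each level, the problem size is divided by 2, so it takes 10 divisions to reduce to a base case of size 1. The algorithm makes 3 recursive calls at each level.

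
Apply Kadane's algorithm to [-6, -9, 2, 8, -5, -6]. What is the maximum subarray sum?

Using Kadane's algorithm on [-6, -9, 2, 8, -5, -6]:

Scanning through the array:
Position 1 (value -9): max_ending_here = -9, max_so_far = -6
Position 2 (value 2): max_ending_here = 2, max_so_far = 2
Position 3 (value 8): max_ending_here = 10, max_so_far = 10
Position 4 (value -5): max_ending_here = 5, max_so_far = 10
Position 5 (value -6): max_ending_here = -1, max_so_far = 10

Maximum subarray: [2, 8]
Maximum sum: 10

The maximum subarray is [2, 8] with sum 10. This subarray runs from index 2 to index 3.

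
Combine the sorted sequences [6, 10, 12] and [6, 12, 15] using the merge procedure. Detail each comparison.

Merging process:

Compare 6 vs 6: take 6 from left. Merged: [6]
Compare 10 vs 6: take 6 from right. Merged: [6, 6]
Compare 10 vs 12: take 10 from left. Merged: [6, 6, 10]
Compare 12 vs 12: take 12 from left. Merged: [6, 6, 10, 12]
Append remaining from right: [12, 15]. Merged: [6, 6, 10, 12, 12, 15]

Final merged array: [6, 6, 10, 12, 12, 15]
Total comparisons: 4

The merged array is [6, 6, 10, 12, 12, 15], requiring 4 comparisons. The merge step runs in O(n) time where n is the total number of elements.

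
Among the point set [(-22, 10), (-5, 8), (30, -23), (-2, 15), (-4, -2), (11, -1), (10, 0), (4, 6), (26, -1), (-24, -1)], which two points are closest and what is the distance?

Computing all pairwise distances among 10 points:

d((-22, 10), (-5, 8)) = 17.1172
d((-22, 10), (30, -23)) = 61.5873
d((-22, 10), (-2, 15)) = 20.6155
d((-22, 10), (-4, -2)) = 21.6333
d((-22, 10), (11, -1)) = 34.7851
d((-22, 10), (10, 0)) = 33.5261
d((-22, 10), (4, 6)) = 26.3059
d((-22, 10), (26, -1)) = 49.2443
d((-22, 10), (-24, -1)) = 11.1803
d((-5, 8), (30, -23)) = 46.7547
d((-5, 8), (-2, 15)) = 7.6158
d((-5, 8), (-4, -2)) = 10.0499
d((-5, 8), (11, -1)) = 18.3576
d((-5, 8), (10, 0)) = 17.0
d((-5, 8), (4, 6)) = 9.2195
d((-5, 8), (26, -1)) = 32.28
d((-5, 8), (-24, -1)) = 21.0238
d((30, -23), (-2, 15)) = 49.679
d((30, -23), (-4, -2)) = 39.9625
d((30, -23), (11, -1)) = 29.0689
d((30, -23), (10, 0)) = 30.4795
d((30, -23), (4, 6)) = 38.9487
d((30, -23), (26, -1)) = 22.3607
d((30, -23), (-24, -1)) = 58.3095
d((-2, 15), (-4, -2)) = 17.1172
d((-2, 15), (11, -1)) = 20.6155
d((-2, 15), (10, 0)) = 19.2094
d((-2, 15), (4, 6)) = 10.8167
d((-2, 15), (26, -1)) = 32.249
d((-2, 15), (-24, -1)) = 27.2029
d((-4, -2), (11, -1)) = 15.0333
d((-4, -2), (10, 0)) = 14.1421
d((-4, -2), (4, 6)) = 11.3137
d((-4, -2), (26, -1)) = 30.0167
d((-4, -2), (-24, -1)) = 20.025
d((11, -1), (10, 0)) = 1.4142 <-- minimum
d((11, -1), (4, 6)) = 9.8995
d((11, -1), (26, -1)) = 15.0
d((11, -1), (-24, -1)) = 35.0
d((10, 0), (4, 6)) = 8.4853
d((10, 0), (26, -1)) = 16.0312
d((10, 0), (-24, -1)) = 34.0147
d((4, 6), (26, -1)) = 23.0868
d((4, 6), (-24, -1)) = 28.8617
d((26, -1), (-24, -1)) = 50.0

Closest pair: (11, -1) and (10, 0) with distance 1.4142

The closest pair is (11, -1) and (10, 0) with Euclidean distance 1.4142. For 10 points, brute-force pairwise comparison is shown above. For large n, the divide-and-conquer algorithm (sort by x, recurse on halves, check the dividing strip) achieves O(n log n).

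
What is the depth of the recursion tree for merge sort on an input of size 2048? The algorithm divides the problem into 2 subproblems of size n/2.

For divide and conquer with division factor 2:

Problem sizes at each level:
Level 0: 2048
Level 1: 1024
Level 2: 512
Level 3: 256
Level 4: 128
Level 5: 64
Level 6: 32
Level 7: 16
Level 8: 8
Level 9: 4
Level 10: 2
Level 11: 1

The root is level 0 and the size-1 base case is level 11 (the tree spans levels 0 through 11, i.e. 12 levels counting the root), so the depth is the number of divisions: log_2(2048) = 11

The recursion tree depth is log_2(2048) = 11. At each level, the problem size is divided by 2, so it takes 11 divisions to reduce to a base case of size 1. The algorithm makes 2 recursive calls at each level.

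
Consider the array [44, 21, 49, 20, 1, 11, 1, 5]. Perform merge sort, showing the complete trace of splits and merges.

Merge sort trace:

Split: [44, 21, 49, 20, 1, 11, 1, 5] -> [44, 21, 49, 20] and [1, 11, 1, 5]
  Split: [44, 21, 49, 20] -> [44, 21] and [49, 20]
    Split: [44, 21] -> [44] and [21]
    Merge: [44] + [21] -> [21, 44]
    Split: [49, 20] -> [49] and [20]
    Merge: [49] + [20] -> [20, 49]
  Merge: [21, 44] + [20, 49] -> [20, 21, 44, 49]
  Split: [1, 11, 1, 5] -> [1, 11] and [1, 5]
    Split: [1, 11] -> [1] and [11]
    Merge: [1] + [11] -> [1, 11]
    Split: [1, 5] -> [1] and [5]
    Merge: [1] + [5] -> [1, 5]
  Merge: [1, 11] + [1, 5] -> [1, 1, 5, 11]
Merge: [20, 21, 44, 49] + [1, 1, 5, 11] -> [1, 1, 5, 11, 20, 21, 44, 49]

Final sorted array: [1, 1, 5, 11, 20, 21, 44, 49]

The merge sort proceeds by recursively splitting the array and merging sorted halves.
After all merges, the sorted array is [1, 1, 5, 11, 20, 21, 44, 49].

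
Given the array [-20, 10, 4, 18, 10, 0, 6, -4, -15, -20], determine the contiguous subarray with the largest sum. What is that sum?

Using Kadane's algorithm on [-20, 10, 4, 18, 10, 0, 6, -4, -15, -20]:

Scanning through the array:
Position 1 (value 10): max_ending_here = 10, max_so_far = 10
Position 2 (value 4): max_ending_here = 14, max_so_far = 14
Position 3 (value 18): max_ending_here = 32, max_so_far = 32
Position 4 (value 10): max_ending_here = 42, max_so_far = 42
Position 5 (value 0): max_ending_here = 42, max_so_far = 42
Position 6 (value 6): max_ending_here = 48, max_so_far = 48
Position 7 (value -4): max_ending_here = 44, max_so_far = 48
Position 8 (value -15): max_ending_here = 29, max_so_far = 48
Position 9 (value -20): max_ending_here = 9, max_so_far = 48

Maximum subarray: [10, 4, 18, 10, 0, 6]
Maximum sum: 48

The maximum subarray is [10, 4, 18, 10, 0, 6] with sum 48. This subarray runs from index 1 to index 6.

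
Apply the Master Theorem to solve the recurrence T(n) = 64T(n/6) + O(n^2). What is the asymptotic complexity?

Master Theorem for T(n) = 64T(n/6) + O(n^2):

a = 64, b = 6, c = 2
log_b(a) = log_6(64) = 2.3211

Case 1: c = 2 < log_6(64) = 2.3211
T(n) = O(n^(log_6 64))

For T(n) = 64T(n/6) + O(n^2): log_6(64) = 2.3211. This is Case 1 of the Master Theorem (c < log_b(a), work dominated by leaves), giving O(n^(log_6 64)).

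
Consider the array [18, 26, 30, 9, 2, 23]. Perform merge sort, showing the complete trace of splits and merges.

Merge sort trace:

Split: [18, 26, 30, 9, 2, 23] -> [18, 26, 30] and [9, 2, 23]
  Split: [18, 26, 30] -> [18] and [26, 30]
    Split: [26, 30] -> [26] and [30]
    Merge: [26] + [30] -> [26, 30]
  Merge: [18] + [26, 30] -> [18, 26, 30]
  Split: [9, 2, 23] -> [9] and [2, 23]
    Split: [2, 23] -> [2] and [23]
    Merge: [2] + [23] -> [2, 23]
  Merge: [9] + [2, 23] -> [2, 9, 23]
Merge: [18, 26, 30] + [2, 9, 23] -> [2, 9, 18, 23, 26, 30]

Final sorted array: [2, 9, 18, 23, 26, 30]

The merge sort proceeds by recursively splitting the array and merging sorted halves.
After all merges, the sorted array is [2, 9, 18, 23, 26, 30].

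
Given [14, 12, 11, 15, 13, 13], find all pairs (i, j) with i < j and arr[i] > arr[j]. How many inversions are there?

Finding inversions in [14, 12, 11, 15, 13, 13]:

(0, 1): arr[0]=14 > arr[1]=12
(0, 2): arr[0]=14 > arr[2]=11
(0, 4): arr[0]=14 > arr[4]=13
(0, 5): arr[0]=14 > arr[5]=13
(1, 2): arr[1]=12 > arr[2]=11
(3, 4): arr[3]=15 > arr[4]=13
(3, 5): arr[3]=15 > arr[5]=13

Total inversions: 7

The array has 7 inversion(s): (0,1), (0,2), (0,4), (0,5), (1,2), (3,4), (3,5). Each pair (i,j) satisfies i < j and arr[i] > arr[j].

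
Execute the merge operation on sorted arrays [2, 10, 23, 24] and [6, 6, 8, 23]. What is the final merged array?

Merging process:

Compare 2 vs 6: take 2 from left. Merged: [2]
Compare 10 vs 6: take 6 from right. Merged: [2, 6]
Compare 10 vs 6: take 6 from right. Merged: [2, 6, 6]
Compare 10 vs 8: take 8 from right. Merged: [2, 6, 6, 8]
Compare 10 vs 23: take 10 from left. Merged: [2, 6, 6, 8, 10]
Compare 23 vs 23: take 23 from left. Merged: [2, 6, 6, 8, 10, 23]
Compare 24 vs 23: take 23 from right. Merged: [2, 6, 6, 8, 10, 23, 23]
Append remaining from left: [24]. Merged: [2, 6, 6, 8, 10, 23, 23, 24]

Final merged array: [2, 6, 6, 8, 10, 23, 23, 24]
Total comparisons: 7

The merged array is [2, 6, 6, 8, 10, 23, 23, 24], requiring 7 comparisons. The merge step runs in O(n) time where n is the total number of elements.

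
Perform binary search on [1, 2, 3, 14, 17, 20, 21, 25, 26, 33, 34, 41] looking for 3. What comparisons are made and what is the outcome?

Binary search for 3 in [1, 2, 3, 14, 17, 20, 21, 25, 26, 33, 34, 41]:

lo=0, hi=11, mid=5, arr[mid]=20 -> 20 > 3, search left half
lo=0, hi=4, mid=2, arr[mid]=3 -> Found target at index 2!

Binary search finds 3 at index 2 after 2 comparisons. The search repeatedly halves the search space by comparing with the middle element.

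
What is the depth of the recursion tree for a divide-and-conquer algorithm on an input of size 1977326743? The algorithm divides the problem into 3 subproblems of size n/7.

For divide and conquer with division factor 7:

Problem sizes at each level:
Level 0: 1977326743
Level 1: 282475249
Level 2: 40353607
Level 3: 5764801
Level 4: 823543
Level 5: 117649
Level 6: 16807
Level 7: 2401
Level 8: 343
Level 9: 49
Level 10: 7
Level 11: 1

The root is level 0 and the size-1 base case is level 11 (the tree spans levels 0 through 11, i.e. 12 levels counting the root), so the depth is the number of divisions: log_7(1977326743) = 11

The recursion tree depth is log_7(1977326743) = 11. At each level, the problem size is divided by 7, so it takes 11 divisions to reduce to a base case of size 1. The algorithm makes 3 recursive calls at each level.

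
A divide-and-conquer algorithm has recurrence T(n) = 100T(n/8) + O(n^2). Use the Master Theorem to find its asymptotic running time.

Master Theorem for T(n) = 100T(n/8) + O(n^2):

a = 100, b = 8, c = 2
log_b(a) = log_8(100) = 2.2146

Case 1: c = 2 < log_8(100) = 2.2146
T(n) = O(n^(log_8 100))

For T(n) = 100T(n/8) + O(n^2): log_8(100) = 2.2146. This is Case 1 of the Master Theorem (c < log_b(a), work dominated by leaves), giving O(n^(log_8 100)).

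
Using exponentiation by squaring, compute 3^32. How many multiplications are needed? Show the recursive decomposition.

Computing 3^32 by squaring (build up from 3^1; each line after the first costs one multiplication):

3^1 = 3
3^2 = (3^1)^2 = 3^2 = 9
3^4 = (3^2)^2 = 9^2 = 81
3^8 = (3^4)^2 = 81^2 = 6561
3^16 = (3^8)^2 = 6561^2 = 43046721
3^32 = (3^16)^2 = 43046721^2 = 1853020188851841

Result: 1853020188851841
Multiplications needed: 5 (5 lines after 3^1)

3^32 = 1853020188851841. Using exponentiation by squaring, this requires 5 multiplications. The key idea: if the exponent is even, square the half-power; if odd, multiply by the base once.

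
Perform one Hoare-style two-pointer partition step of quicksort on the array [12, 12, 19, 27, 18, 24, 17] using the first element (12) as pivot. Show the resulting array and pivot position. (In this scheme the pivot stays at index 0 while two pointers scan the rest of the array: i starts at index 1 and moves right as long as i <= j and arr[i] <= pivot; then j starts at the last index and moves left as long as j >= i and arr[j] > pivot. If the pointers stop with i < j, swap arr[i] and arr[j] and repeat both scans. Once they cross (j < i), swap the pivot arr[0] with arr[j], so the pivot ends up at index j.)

Hoare-style two-pointer partition with pivot = 12:

Initial array: [12, 12, 19, 27, 18, 24, 17]

Pointers start at i = 1, j = 6.
i ends at 2, j ends at 1: the pointers have crossed (j < i), so scanning stops.

Swap pivot arr[0] with arr[1] to place pivot at position 1: [12, 12, 19, 27, 18, 24, 17]
Pivot position: 1

After partitioning with pivot 12, the array becomes [12, 12, 19, 27, 18, 24, 17]. The pivot is placed at index 1. All elements to the left of the pivot are <= 12, and all elements to the right are > 12.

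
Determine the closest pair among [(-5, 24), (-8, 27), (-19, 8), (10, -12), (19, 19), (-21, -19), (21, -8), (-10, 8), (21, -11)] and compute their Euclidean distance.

Computing all pairwise distances among 9 points:

d((-5, 24), (-8, 27)) = 4.2426
d((-5, 24), (-19, 8)) = 21.2603
d((-5, 24), (10, -12)) = 39.0
d((-5, 24), (19, 19)) = 24.5153
d((-5, 24), (-21, -19)) = 45.8803
d((-5, 24), (21, -8)) = 41.2311
d((-5, 24), (-10, 8)) = 16.7631
d((-5, 24), (21, -11)) = 43.6005
d((-8, 27), (-19, 8)) = 21.9545
d((-8, 27), (10, -12)) = 42.9535
d((-8, 27), (19, 19)) = 28.1603
d((-8, 27), (-21, -19)) = 47.8017
d((-8, 27), (21, -8)) = 45.4533
d((-8, 27), (-10, 8)) = 19.105
d((-8, 27), (21, -11)) = 47.8017
d((-19, 8), (10, -12)) = 35.2278
d((-19, 8), (19, 19)) = 39.5601
d((-19, 8), (-21, -19)) = 27.074
d((-19, 8), (21, -8)) = 43.0813
d((-19, 8), (-10, 8)) = 9.0
d((-19, 8), (21, -11)) = 44.2832
d((10, -12), (19, 19)) = 32.28
d((10, -12), (-21, -19)) = 31.7805
d((10, -12), (21, -8)) = 11.7047
d((10, -12), (-10, 8)) = 28.2843
d((10, -12), (21, -11)) = 11.0454
d((19, 19), (-21, -19)) = 55.1725
d((19, 19), (21, -8)) = 27.074
d((19, 19), (-10, 8)) = 31.0161
d((19, 19), (21, -11)) = 30.0666
d((-21, -19), (21, -8)) = 43.4166
d((-21, -19), (-10, 8)) = 29.1548
d((-21, -19), (21, -11)) = 42.7551
d((21, -8), (-10, 8)) = 34.8855
d((21, -8), (21, -11)) = 3.0 <-- minimum
d((-10, 8), (21, -11)) = 36.3593

Closest pair: (21, -8) and (21, -11) with distance 3.0

The closest pair is (21, -8) and (21, -11) with Euclidean distance 3.0. For 9 points, brute-force pairwise comparison is shown above. For large n, the divide-and-conquer algorithm (sort by x, recurse on halves, check the dividing strip) achieves O(n log n).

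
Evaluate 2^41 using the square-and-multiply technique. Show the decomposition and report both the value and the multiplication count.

Computing 2^41 by squaring (build up from 2^1; each line after the first costs one multiplication):

2^1 = 2
2^2 = (2^1)^2 = 2^2 = 4
2^4 = (2^2)^2 = 4^2 = 16
2^5 = 2 * 2^4 = 2 * 16 = 32
2^10 = (2^5)^2 = 32^2 = 1024
2^20 = (2^10)^2 = 1024^2 = 1048576
2^40 = (2^20)^2 = 1048576^2 = 1099511627776
2^41 = 2 * 2^40 = 2 * 1099511627776 = 2199023255552

Result: 2199023255552
Multiplications needed: 7 (7 lines after 2^1)

2^41 = 2199023255552. Using exponentiation by squaring, this requires 7 multiplications. The key idea: if the exponent is even, square the half-power; if odd, multiply by the base once.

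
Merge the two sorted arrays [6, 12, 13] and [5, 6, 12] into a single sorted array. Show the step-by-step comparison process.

Merging process:

Compare 6 vs 5: take 5 from right. Merged: [5]
Compare 6 vs 6: take 6 from left. Merged: [5, 6]
Compare 12 vs 6: take 6 from right. Merged: [5, 6, 6]
Compare 12 vs 12: take 12 from left. Merged: [5, 6, 6, 12]
Compare 13 vs 12: take 12 from right. Merged: [5, 6, 6, 12, 12]
Append remaining from left: [13]. Merged: [5, 6, 6, 12, 12, 13]

Final merged array: [5, 6, 6, 12, 12, 13]
Total comparisons: 5

The merged array is [5, 6, 6, 12, 12, 13], requiring 5 comparisons. The merge step runs in O(n) time where n is the total number of elements.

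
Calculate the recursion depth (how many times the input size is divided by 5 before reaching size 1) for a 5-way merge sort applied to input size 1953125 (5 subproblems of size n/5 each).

For divide and conquer with division factor 5:

Problem sizes at each level:
Level 0: 1953125
Level 1: 390625
Level 2: 78125
Level 3: 15625
Level 4: 3125
Level 5: 625
Level 6: 125
Level 7: 25
Level 8: 5
Level 9: 1

The root is level 0 and the size-1 base case is level 9 (the tree spans levels 0 through 9, i.e. 10 levels counting the root), so the depth is the number of divisions: log_5(1953125) = 9

The recursion tree depth is log_5(1953125) = 9. At each level, the problem size is divided by 5, so it takes 9 divisions to reduce to a base case of size 1. The algorithm makes 5 recursive calls at each level.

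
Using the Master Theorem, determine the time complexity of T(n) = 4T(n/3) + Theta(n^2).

Master Theorem for T(n) = 4T(n/3) + O(n^2):

a = 4, b = 3, c = 2
log_b(a) = log_3(4) = 1.2619

Case 3: c = 2 > log_3(4) = 1.2619
T(n) = O(n^2) = O(n^2)

For T(n) = 4T(n/3) + O(n^2): log_3(4) = 1.2619. This is Case 3 of the Master Theorem (c > log_b(a), work dominated by root), giving O(n^2).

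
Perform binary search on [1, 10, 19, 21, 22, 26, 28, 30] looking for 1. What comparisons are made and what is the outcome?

Binary search for 1 in [1, 10, 19, 21, 22, 26, 28, 30]:

lo=0, hi=7, mid=3, arr[mid]=21 -> 21 > 1, search left half
lo=0, hi=2, mid=1, arr[mid]=10 -> 10 > 1, search left half
lo=0, hi=0, mid=0, arr[mid]=1 -> Found target at index 0!

Binary search finds 1 at index 0 after 3 comparisons. The search repeatedly halves the search space by comparing with the middle element.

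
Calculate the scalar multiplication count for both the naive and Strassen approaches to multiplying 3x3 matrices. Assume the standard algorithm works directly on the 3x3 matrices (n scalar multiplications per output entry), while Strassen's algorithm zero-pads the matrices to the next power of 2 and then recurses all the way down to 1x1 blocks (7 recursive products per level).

Matrix multiplication for 3x3 matrices:

Strassen's algorithm requires power-of-2 dimensions. Pad 3x3 to 4x4 (next power of 2).

Standard algorithm: 3^3 = 27 multiplications
Strassen's algorithm: 7^(log2(4)) = 7^2 = 49 multiplications
Difference: 27 - 49 = -22 (Strassen uses MORE here due to padding overhead — for small or just-over-power-of-2 n, padding can outweigh the per-level savings)

Standard: 27 multiplications (3^3). Strassen: 49 multiplications (7^2, after padding to 4x4). Strassen reduces 8 recursive multiplications to 7 at each level.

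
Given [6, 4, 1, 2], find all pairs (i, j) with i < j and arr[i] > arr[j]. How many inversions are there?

Finding inversions in [6, 4, 1, 2]:

(0, 1): arr[0]=6 > arr[1]=4
(0, 2): arr[0]=6 > arr[2]=1
(0, 3): arr[0]=6 > arr[3]=2
(1, 2): arr[1]=4 > arr[2]=1
(1, 3): arr[1]=4 > arr[3]=2

Total inversions: 5

The array has 5 inversion(s): (0,1), (0,2), (0,3), (1,2), (1,3). Each pair (i,j) satisfies i < j and arr[i] > arr[j].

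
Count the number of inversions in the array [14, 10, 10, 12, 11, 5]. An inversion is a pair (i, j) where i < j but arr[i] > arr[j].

Finding inversions in [14, 10, 10, 12, 11, 5]:

(0, 1): arr[0]=14 > arr[1]=10
(0, 2): arr[0]=14 > arr[2]=10
(0, 3): arr[0]=14 > arr[3]=12
(0, 4): arr[0]=14 > arr[4]=11
(0, 5): arr[0]=14 > arr[5]=5
(1, 5): arr[1]=10 > arr[5]=5
(2, 5): arr[2]=10 > arr[5]=5
(3, 4): arr[3]=12 > arr[4]=11
(3, 5): arr[3]=12 > arr[5]=5
(4, 5): arr[4]=11 > arr[5]=5

Total inversions: 10

The array has 10 inversion(s): (0,1), (0,2), (0,3), (0,4), (0,5), (1,5), (2,5), (3,4), (3,5), (4,5). Each pair (i,j) satisfies i < j and arr[i] > arr[j].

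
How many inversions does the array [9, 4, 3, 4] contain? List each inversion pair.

Finding inversions in [9, 4, 3, 4]:

(0, 1): arr[0]=9 > arr[1]=4
(0, 2): arr[0]=9 > arr[2]=3
(0, 3): arr[0]=9 > arr[3]=4
(1, 2): arr[1]=4 > arr[2]=3

Total inversions: 4

The array has 4 inversion(s): (0,1), (0,2), (0,3), (1,2). Each pair (i,j) satisfies i < j and arr[i] > arr[j].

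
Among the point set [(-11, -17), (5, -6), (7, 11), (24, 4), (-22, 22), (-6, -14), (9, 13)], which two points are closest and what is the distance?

Computing all pairwise distances among 7 points:

d((-11, -17), (5, -6)) = 19.4165
d((-11, -17), (7, 11)) = 33.2866
d((-11, -17), (24, 4)) = 40.8167
d((-11, -17), (-22, 22)) = 40.5216
d((-11, -17), (-6, -14)) = 5.831
d((-11, -17), (9, 13)) = 36.0555
d((5, -6), (7, 11)) = 17.1172
d((5, -6), (24, 4)) = 21.4709
d((5, -6), (-22, 22)) = 38.8973
d((5, -6), (-6, -14)) = 13.6015
d((5, -6), (9, 13)) = 19.4165
d((7, 11), (24, 4)) = 18.3848
d((7, 11), (-22, 22)) = 31.0161
d((7, 11), (-6, -14)) = 28.178
d((7, 11), (9, 13)) = 2.8284 <-- minimum
d((24, 4), (-22, 22)) = 49.3964
d((24, 4), (-6, -14)) = 34.9857
d((24, 4), (9, 13)) = 17.4929
d((-22, 22), (-6, -14)) = 39.3954
d((-22, 22), (9, 13)) = 32.28
d((-6, -14), (9, 13)) = 30.8869

Closest pair: (7, 11) and (9, 13) with distance 2.8284

The closest pair is (7, 11) and (9, 13) with Euclidean distance 2.8284. For 7 points, brute-force pairwise comparison is shown above. For large n, the divide-and-conquer algorithm (sort by x, recurse on halves, check the dividing strip) achieves O(n log n).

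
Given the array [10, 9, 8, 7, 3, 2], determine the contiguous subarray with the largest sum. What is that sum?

Using Kadane's algorithm on [10, 9, 8, 7, 3, 2]:

Scanning through the array:
Position 1 (value 9): max_ending_here = 19, max_so_far = 19
Position 2 (value 8): max_ending_here = 27, max_so_far = 27
Position 3 (value 7): max_ending_here = 34, max_so_far = 34
Position 4 (value 3): max_ending_here = 37, max_so_far = 37
Position 5 (value 2): max_ending_here = 39, max_so_far = 39

Maximum subarray: [10, 9, 8, 7, 3, 2]
Maximum sum: 39

The maximum subarray is [10, 9, 8, 7, 3, 2] with sum 39. This subarray runs from index 0 to index 5.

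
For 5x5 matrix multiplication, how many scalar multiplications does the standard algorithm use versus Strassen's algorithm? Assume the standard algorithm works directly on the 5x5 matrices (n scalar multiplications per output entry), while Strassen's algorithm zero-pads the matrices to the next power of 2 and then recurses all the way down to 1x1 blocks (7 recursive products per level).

Matrix multiplication for 5x5 matrices:

Strassen's algorithm requires power-of-2 dimensions. Pad 5x5 to 8x8 (next power of 2).

Standard algorithm: 5^3 = 125 multiplications
Strassen's algorithm: 7^(log2(8)) = 7^3 = 343 multiplications
Difference: 125 - 343 = -218 (Strassen uses MORE here due to padding overhead — for small or just-over-power-of-2 n, padding can outweigh the per-level savings)

Standard: 125 multiplications (5^3). Strassen: 343 multiplications (7^3, after padding to 8x8). Strassen reduces 8 recursive multiplications to 7 at each level.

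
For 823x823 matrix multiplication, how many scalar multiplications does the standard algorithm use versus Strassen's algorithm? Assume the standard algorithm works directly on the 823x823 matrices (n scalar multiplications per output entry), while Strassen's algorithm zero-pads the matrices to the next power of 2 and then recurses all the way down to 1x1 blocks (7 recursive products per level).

Matrix multiplication for 823x823 matrices:

Strassen's algorithm requires power-of-2 dimensions. Pad 823x823 to 1024x1024 (next power of 2).

Standard algorithm: 823^3 = 557441767 multiplications
Strassen's algorithm: 7^(log2(1024)) = 7^10 = 282475249 multiplications
Savings: 557441767 - 282475249 = 274966518 multiplications

Standard: 557441767 multiplications (823^3). Strassen: 282475249 multiplications (7^10, after padding to 1024x1024). Strassen reduces 8 recursive multiplications to 7 at each level.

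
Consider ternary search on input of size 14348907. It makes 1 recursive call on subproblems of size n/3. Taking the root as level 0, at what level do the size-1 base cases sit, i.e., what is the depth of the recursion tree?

For divide and conquer with division factor 3:

Problem sizes at each level:
Level 0: 14348907
Level 1: 4782969
Level 2: 1594323
Level 3: 531441
Level 4: 177147
Level 5: 59049
Level 6: 19683
Level 7: 6561
Level 8: 2187
Level 9: 729
Level 10: 243
Level 11: 81
Level 12: 27
Level 13: 9
Level 14: 3
Level 15: 1

The root is level 0 and the size-1 base case is level 15 (the tree spans levels 0 through 15, i.e. 16 levels counting the root), so the depth is the number of divisions: log_3(14348907) = 15

The recursion tree depth is log_3(14348907) = 15. At each level, the problem size is divided by 3, so it takes 15 divisions to reduce to a base case of size 1. The algorithm makes 1 recursive call at each level.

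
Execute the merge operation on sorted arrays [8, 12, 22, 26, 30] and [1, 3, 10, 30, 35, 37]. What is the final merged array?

Merging process:

Compare 8 vs 1: take 1 from right. Merged: [1]
Compare 8 vs 3: take 3 from right. Merged: [1, 3]
Compare 8 vs 10: take 8 from left. Merged: [1, 3, 8]
Compare 12 vs 10: take 10 from right. Merged: [1, 3, 8, 10]
Compare 12 vs 30: take 12 from left. Merged: [1, 3, 8, 10, 12]
Compare 22 vs 30: take 22 from left. Merged: [1, 3, 8, 10, 12, 22]
Compare 26 vs 30: take 26 from left. Merged: [1, 3, 8, 10, 12, 22, 26]
Compare 30 vs 30: take 30 from left. Merged: [1, 3, 8, 10, 12, 22, 26, 30]
Append remaining from right: [30, 35, 37]. Merged: [1, 3, 8, 10, 12, 22, 26, 30, 30, 35, 37]

Final merged array: [1, 3, 8, 10, 12, 22, 26, 30, 30, 35, 37]
Total comparisons: 8

The merged array is [1, 3, 8, 10, 12, 22, 26, 30, 30, 35, 37], requiring 8 comparisons. The merge step runs in O(n) time where n is the total number of elements.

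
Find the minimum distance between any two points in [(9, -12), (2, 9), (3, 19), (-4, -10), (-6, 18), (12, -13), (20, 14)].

Computing all pairwise distances among 7 points:

d((9, -12), (2, 9)) = 22.1359
d((9, -12), (3, 19)) = 31.5753
d((9, -12), (-4, -10)) = 13.1529
d((9, -12), (-6, 18)) = 33.541
d((9, -12), (12, -13)) = 3.1623 <-- minimum
d((9, -12), (20, 14)) = 28.2312
d((2, 9), (3, 19)) = 10.0499
d((2, 9), (-4, -10)) = 19.9249
d((2, 9), (-6, 18)) = 12.0416
d((2, 9), (12, -13)) = 24.1661
d((2, 9), (20, 14)) = 18.6815
d((3, 19), (-4, -10)) = 29.8329
d((3, 19), (-6, 18)) = 9.0554
d((3, 19), (12, -13)) = 33.2415
d((3, 19), (20, 14)) = 17.72
d((-4, -10), (-6, 18)) = 28.0713
d((-4, -10), (12, -13)) = 16.2788
d((-4, -10), (20, 14)) = 33.9411
d((-6, 18), (12, -13)) = 35.8469
d((-6, 18), (20, 14)) = 26.3059
d((12, -13), (20, 14)) = 28.1603

Closest pair: (9, -12) and (12, -13) with distance 3.1623

The closest pair is (9, -12) and (12, -13) with Euclidean distance 3.1623. For 7 points, brute-force pairwise comparison is shown above. For large n, the divide-and-conquer algorithm (sort by x, recurse on halves, check the dividing strip) achieves O(n log n).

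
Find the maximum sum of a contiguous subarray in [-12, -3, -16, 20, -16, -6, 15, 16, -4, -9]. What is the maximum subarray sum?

Using Kadane's algorithm on [-12, -3, -16, 20, -16, -6, 15, 16, -4, -9]:

Scanning through the array:
Position 1 (value -3): max_ending_here = -3, max_so_far = -3
Position 2 (value -16): max_ending_here = -16, max_so_far = -3
Position 3 (value 20): max_ending_here = 20, max_so_far = 20
Position 4 (value -16): max_ending_here = 4, max_so_far = 20
Position 5 (value -6): max_ending_here = -2, max_so_far = 20
Position 6 (value 15): max_ending_here = 15, max_so_far = 20
Position 7 (value 16): max_ending_here = 31, max_so_far = 31
Position 8 (value -4): max_ending_here = 27, max_so_far = 31
Position 9 (value -9): max_ending_here = 18, max_so_far = 31

Maximum subarray: [15, 16]
Maximum sum: 31

The maximum subarray is [15, 16] with sum 31. This subarray runs from index 6 to index 7.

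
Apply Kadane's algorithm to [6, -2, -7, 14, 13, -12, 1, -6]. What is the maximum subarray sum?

Using Kadane's algorithm on [6, -2, -7, 14, 13, -12, 1, -6]:

Scanning through the array:
Position 1 (value -2): max_ending_here = 4, max_so_far = 6
Position 2 (value -7): max_ending_here = -3, max_so_far = 6
Position 3 (value 14): max_ending_here = 14, max_so_far = 14
Position 4 (value 13): max_ending_here = 27, max_so_far = 27
Position 5 (value -12): max_ending_here = 15, max_so_far = 27
Position 6 (value 1): max_ending_here = 16, max_so_far = 27
Position 7 (value -6): max_ending_here = 10, max_so_far = 27

Maximum subarray: [14, 13]
Maximum sum: 27

The maximum subarray is [14, 13] with sum 27. This subarray runs from index 3 to index 4.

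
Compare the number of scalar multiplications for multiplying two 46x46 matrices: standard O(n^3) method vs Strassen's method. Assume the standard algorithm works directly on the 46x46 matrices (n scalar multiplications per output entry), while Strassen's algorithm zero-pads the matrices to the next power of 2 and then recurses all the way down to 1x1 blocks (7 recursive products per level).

Matrix multiplication for 46x46 matrices:

Strassen's algorithm requires power-of-2 dimensions. Pad 46x46 to 64x64 (next power of 2).

Standard algorithm: 46^3 = 97336 multiplications
Strassen's algorithm: 7^(log2(64)) = 7^6 = 117649 multiplications
Difference: 97336 - 117649 = -20313 (Strassen uses MORE here due to padding overhead — for small or just-over-power-of-2 n, padding can outweigh the per-level savings)

Standard: 97336 multiplications (46^3). Strassen: 117649 multiplications (7^6, after padding to 64x64). Strassen reduces 8 recursive multiplications to 7 at each level.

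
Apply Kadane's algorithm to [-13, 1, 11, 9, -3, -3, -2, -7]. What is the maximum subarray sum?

Using Kadane's algorithm on [-13, 1, 11, 9, -3, -3, -2, -7]:

Scanning through the array:
Position 1 (value 1): max_ending_here = 1, max_so_far = 1
Position 2 (value 11): max_ending_here = 12, max_so_far = 12
Position 3 (value 9): max_ending_here = 21, max_so_far = 21
Position 4 (value -3): max_ending_here = 18, max_so_far = 21
Position 5 (value -3): max_ending_here = 15, max_so_far = 21
Position 6 (value -2): max_ending_here = 13, max_so_far = 21
Position 7 (value -7): max_ending_here = 6, max_so_far = 21

Maximum subarray: [1, 11, 9]
Maximum sum: 21

The maximum subarray is [1, 11, 9] with sum 21. This subarray runs from index 1 to index 3.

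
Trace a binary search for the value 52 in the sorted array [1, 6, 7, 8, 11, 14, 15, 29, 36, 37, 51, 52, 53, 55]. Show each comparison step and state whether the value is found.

Binary search for 52 in [1, 6, 7, 8, 11, 14, 15, 29, 36, 37, 51, 52, 53, 55]:

lo=0, hi=13, mid=6, arr[mid]=15 -> 15 < 52, search right half
lo=7, hi=13, mid=10, arr[mid]=51 -> 51 < 52, search right half
lo=11, hi=13, mid=12, arr[mid]=53 -> 53 > 52, search left half
lo=11, hi=11, mid=11, arr[mid]=52 -> Found target at index 11!

Binary search finds 52 at index 11 after 4 comparisons. The search repeatedly halves the search space by comparing with the middle element.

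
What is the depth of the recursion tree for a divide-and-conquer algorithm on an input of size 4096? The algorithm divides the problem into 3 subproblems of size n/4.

For divide and conquer with division factor 4:

Problem sizes at each level:
Level 0: 4096
Level 1: 1024
Level 2: 256
Level 3: 64
Level 4: 16
Level 5: 4
Level 6: 1

The root is level 0 and the size-1 base case is level 6 (the tree spans levels 0 through 6, i.e. 7 levels counting the root), so the depth is the number of divisions: log_4(4096) = 6

The recursion tree depth is log_4(4096) = 6. At each level, the problem size is divided by 4, so it takes 6 divisions to reduce to a base case of size 1. The algorithm makes 3 recursive calls at each level.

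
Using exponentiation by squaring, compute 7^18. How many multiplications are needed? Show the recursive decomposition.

Computing 7^18 by squaring (build up from 7^1; each line after the first costs one multiplication):

7^1 = 7
7^2 = (7^1)^2 = 7^2 = 49
7^4 = (7^2)^2 = 49^2 = 2401
7^8 = (7^4)^2 = 2401^2 = 5764801
7^9 = 7 * 7^8 = 7 * 5764801 = 40353607
7^18 = (7^9)^2 = 40353607^2 = 1628413597910449

Result: 1628413597910449
Multiplications needed: 5 (5 lines after 7^1)

7^18 = 1628413597910449. Using exponentiation by squaring, this requires 5 multiplications. The key idea: if the exponent is even, square the half-power; if odd, multiply by the base once.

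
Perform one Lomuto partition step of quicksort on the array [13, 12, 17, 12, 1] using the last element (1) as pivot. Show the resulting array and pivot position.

Lomuto partition with pivot = 1:

Initial array: [13, 12, 17, 12, 1]

arr[0]=13 > 1: no swap
arr[1]=12 > 1: no swap
arr[2]=17 > 1: no swap
arr[3]=12 > 1: no swap

Place pivot at position 0: [1, 12, 17, 12, 13]
Pivot position: 0

After partitioning with pivot 1, the array becomes [1, 12, 17, 12, 13]. The pivot is placed at index 0. All elements to the left of the pivot are <= 1, and all elements to the right are > 1.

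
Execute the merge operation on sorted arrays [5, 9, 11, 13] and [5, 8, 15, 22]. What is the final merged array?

Merging process:

Compare 5 vs 5: take 5 from left. Merged: [5]
Compare 9 vs 5: take 5 from right. Merged: [5, 5]
Compare 9 vs 8: take 8 from right. Merged: [5, 5, 8]
Compare 9 vs 15: take 9 from left. Merged: [5, 5, 8, 9]
Compare 11 vs 15: take 11 from left. Merged: [5, 5, 8, 9, 11]
Compare 13 vs 15: take 13 from left. Merged: [5, 5, 8, 9, 11, 13]
Append remaining from right: [15, 22]. Merged: [5, 5, 8, 9, 11, 13, 15, 22]

Final merged array: [5, 5, 8, 9, 11, 13, 15, 22]
Total comparisons: 6

The merged array is [5, 5, 8, 9, 11, 13, 15, 22], requiring 6 comparisons. The merge step runs in O(n) time where n is the total number of elements.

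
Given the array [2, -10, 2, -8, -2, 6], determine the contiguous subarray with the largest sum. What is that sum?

Using Kadane's algorithm on [2, -10, 2, -8, -2, 6]:

Scanning through the array:
Position 1 (value -10): max_ending_here = -8, max_so_far = 2
Position 2 (value 2): max_ending_here = 2, max_so_far = 2
Position 3 (value -8): max_ending_here = -6, max_so_far = 2
Position 4 (value -2): max_ending_here = -2, max_so_far = 2
Position 5 (value 6): max_ending_here = 6, max_so_far = 6

Maximum subarray: [6]
Maximum sum: 6

The maximum subarray is [6] with sum 6. This subarray runs from index 5 to index 5.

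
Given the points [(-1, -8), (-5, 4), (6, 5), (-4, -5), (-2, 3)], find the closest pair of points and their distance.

Computing all pairwise distances among 5 points:

d((-1, -8), (-5, 4)) = 12.6491
d((-1, -8), (6, 5)) = 14.7648
d((-1, -8), (-4, -5)) = 4.2426
d((-1, -8), (-2, 3)) = 11.0454
d((-5, 4), (6, 5)) = 11.0454
d((-5, 4), (-4, -5)) = 9.0554
d((-5, 4), (-2, 3)) = 3.1623 <-- minimum
d((6, 5), (-4, -5)) = 14.1421
d((6, 5), (-2, 3)) = 8.2462
d((-4, -5), (-2, 3)) = 8.2462

Closest pair: (-5, 4) and (-2, 3) with distance 3.1623

The closest pair is (-5, 4) and (-2, 3) with Euclidean distance 3.1623. For 5 points, brute-force pairwise comparison is shown above. For large n, the divide-and-conquer algorithm (sort by x, recurse on halves, check the dividing strip) achieves O(n log n).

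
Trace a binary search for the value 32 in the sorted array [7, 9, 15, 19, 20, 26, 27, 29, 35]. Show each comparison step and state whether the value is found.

Binary search for 32 in [7, 9, 15, 19, 20, 26, 27, 29, 35]:

lo=0, hi=8, mid=4, arr[mid]=20 -> 20 < 32, search right half
lo=5, hi=8, mid=6, arr[mid]=27 -> 27 < 32, search right half
lo=7, hi=8, mid=7, arr[mid]=29 -> 29 < 32, search right half
lo=8, hi=8, mid=8, arr[mid]=35 -> 35 > 32, search left half
lo=8 > hi=7, target 32 not found

Binary search determines that 32 is not in the array after 4 comparisons. The search space was exhausted without finding the target.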